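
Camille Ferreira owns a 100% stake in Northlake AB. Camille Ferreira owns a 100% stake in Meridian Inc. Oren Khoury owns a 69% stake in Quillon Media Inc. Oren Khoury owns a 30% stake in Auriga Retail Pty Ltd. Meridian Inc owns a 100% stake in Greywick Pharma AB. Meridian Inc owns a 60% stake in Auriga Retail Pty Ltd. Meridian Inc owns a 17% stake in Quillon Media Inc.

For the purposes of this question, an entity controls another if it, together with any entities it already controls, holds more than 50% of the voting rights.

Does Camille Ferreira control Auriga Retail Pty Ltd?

Camille holds 100% of Meridian, so Camille controls Meridian.
Meridian holds 60% of Auriga, so Camille controls Auriga.

Yes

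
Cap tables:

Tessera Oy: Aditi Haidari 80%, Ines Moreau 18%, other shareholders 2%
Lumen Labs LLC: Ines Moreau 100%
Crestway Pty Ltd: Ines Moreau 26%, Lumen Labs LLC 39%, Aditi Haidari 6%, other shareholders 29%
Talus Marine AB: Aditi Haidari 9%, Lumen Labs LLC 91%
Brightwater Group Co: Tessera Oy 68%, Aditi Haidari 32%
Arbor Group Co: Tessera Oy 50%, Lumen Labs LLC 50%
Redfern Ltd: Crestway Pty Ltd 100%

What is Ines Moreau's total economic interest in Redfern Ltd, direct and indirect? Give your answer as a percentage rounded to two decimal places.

Ines reaches Redfern along 2 paths.
Via Crestway: 26% × 100% = 26%.
Via Lumen → Crestway: 100% × 39% × 100% = 39%.
Total: 26% + 39% = 65%.
Rounded: 65.00%.

65.00%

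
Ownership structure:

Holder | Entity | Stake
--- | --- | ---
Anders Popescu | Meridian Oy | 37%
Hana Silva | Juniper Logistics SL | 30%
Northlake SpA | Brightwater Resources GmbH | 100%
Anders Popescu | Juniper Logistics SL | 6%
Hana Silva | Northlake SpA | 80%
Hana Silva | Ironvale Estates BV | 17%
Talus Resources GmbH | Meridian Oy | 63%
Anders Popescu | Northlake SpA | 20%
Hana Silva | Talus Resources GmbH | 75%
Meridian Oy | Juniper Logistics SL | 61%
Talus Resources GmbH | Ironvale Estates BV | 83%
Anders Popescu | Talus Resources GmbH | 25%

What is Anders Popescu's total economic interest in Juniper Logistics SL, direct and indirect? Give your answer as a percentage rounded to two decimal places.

38.18%

Anders reaches Juniper along 3 paths.
Direct stake: 6% = 6%.
Via Talus → Meridian: 25% × 63% × 61% = 9.6075%.
Via Meridian: 37% × 61% = 22.57%.
Total: 6% + 9.6075% + 22.57% = 38.1775%.
Rounded: 38.18%.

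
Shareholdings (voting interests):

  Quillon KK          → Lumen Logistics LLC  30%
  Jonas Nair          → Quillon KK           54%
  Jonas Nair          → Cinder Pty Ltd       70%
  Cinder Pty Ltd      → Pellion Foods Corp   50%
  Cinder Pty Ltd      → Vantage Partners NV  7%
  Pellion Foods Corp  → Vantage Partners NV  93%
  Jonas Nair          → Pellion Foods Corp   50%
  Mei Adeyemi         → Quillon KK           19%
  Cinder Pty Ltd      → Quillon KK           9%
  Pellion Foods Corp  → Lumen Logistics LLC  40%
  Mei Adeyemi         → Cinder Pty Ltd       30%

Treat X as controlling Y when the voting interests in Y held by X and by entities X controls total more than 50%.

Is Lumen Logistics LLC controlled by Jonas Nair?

Yes

Jonas holds 70% of Cinder, so Jonas controls Cinder.
Cinder and Jonas together hold 9% + 54% = 63% of Quillon, so Jonas controls Quillon.
Cinder and Jonas together hold 50% + 50% = 100% of Pellion, so Jonas controls Pellion.
Quillon and Pellion together hold 30% + 40% = 70% of Lumen, so Jonas controls Lumen.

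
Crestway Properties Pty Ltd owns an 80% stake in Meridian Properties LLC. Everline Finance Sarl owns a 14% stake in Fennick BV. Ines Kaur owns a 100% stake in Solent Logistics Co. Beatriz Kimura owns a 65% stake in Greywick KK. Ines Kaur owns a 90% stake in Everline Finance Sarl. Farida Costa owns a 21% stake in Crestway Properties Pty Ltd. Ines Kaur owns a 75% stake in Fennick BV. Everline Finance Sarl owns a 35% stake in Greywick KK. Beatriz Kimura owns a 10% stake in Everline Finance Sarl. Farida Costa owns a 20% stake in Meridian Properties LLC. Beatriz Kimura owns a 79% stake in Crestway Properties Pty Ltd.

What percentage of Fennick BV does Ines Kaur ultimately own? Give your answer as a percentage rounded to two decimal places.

Ines reaches Fennick along 2 paths.
Direct stake: 75% = 75%.
Via Everline: 90% × 14% = 12.6%.
Total: 75% + 12.6% = 87.6%.
Rounded: 87.60%.

87.60%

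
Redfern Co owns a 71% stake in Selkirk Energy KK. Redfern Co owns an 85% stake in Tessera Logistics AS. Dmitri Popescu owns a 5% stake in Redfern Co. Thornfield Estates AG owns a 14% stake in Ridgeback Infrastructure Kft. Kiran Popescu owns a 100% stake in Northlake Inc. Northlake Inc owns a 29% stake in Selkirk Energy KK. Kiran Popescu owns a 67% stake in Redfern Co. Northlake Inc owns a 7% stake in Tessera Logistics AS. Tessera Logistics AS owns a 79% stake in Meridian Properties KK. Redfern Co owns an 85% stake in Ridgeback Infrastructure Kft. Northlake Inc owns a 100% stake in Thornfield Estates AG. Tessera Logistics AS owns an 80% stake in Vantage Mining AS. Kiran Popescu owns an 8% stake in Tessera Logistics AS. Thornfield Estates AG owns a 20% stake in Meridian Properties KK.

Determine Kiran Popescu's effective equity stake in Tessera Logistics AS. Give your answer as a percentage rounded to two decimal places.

Kiran reaches Tessera along 3 paths.
Via Redfern: 67% × 85% = 56.95%.
Via Northlake: 100% × 7% = 7%.
Direct stake: 8% = 8%.
Total: 56.95% + 7% + 8% = 71.95%.

71.95%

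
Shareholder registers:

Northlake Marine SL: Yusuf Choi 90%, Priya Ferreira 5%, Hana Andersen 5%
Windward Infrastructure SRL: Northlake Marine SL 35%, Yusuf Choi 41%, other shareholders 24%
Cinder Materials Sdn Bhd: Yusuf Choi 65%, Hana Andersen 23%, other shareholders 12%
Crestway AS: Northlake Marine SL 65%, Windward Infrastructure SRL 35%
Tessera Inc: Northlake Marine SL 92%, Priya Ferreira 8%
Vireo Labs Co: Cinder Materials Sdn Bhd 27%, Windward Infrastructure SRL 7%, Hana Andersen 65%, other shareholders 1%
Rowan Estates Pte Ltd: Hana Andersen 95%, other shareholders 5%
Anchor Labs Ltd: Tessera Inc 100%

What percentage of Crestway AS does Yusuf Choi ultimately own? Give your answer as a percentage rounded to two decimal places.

Yusuf reaches Crestway along 3 paths.
Via Northlake: 90% × 65% = 58.5%.
Via Northlake → Windward: 90% × 35% × 35% = 11.025%.
Via Windward: 41% × 35% = 14.35%.
Total: 58.5% + 11.025% + 14.35% = 83.875%.
Rounded: 83.88%.

83.88%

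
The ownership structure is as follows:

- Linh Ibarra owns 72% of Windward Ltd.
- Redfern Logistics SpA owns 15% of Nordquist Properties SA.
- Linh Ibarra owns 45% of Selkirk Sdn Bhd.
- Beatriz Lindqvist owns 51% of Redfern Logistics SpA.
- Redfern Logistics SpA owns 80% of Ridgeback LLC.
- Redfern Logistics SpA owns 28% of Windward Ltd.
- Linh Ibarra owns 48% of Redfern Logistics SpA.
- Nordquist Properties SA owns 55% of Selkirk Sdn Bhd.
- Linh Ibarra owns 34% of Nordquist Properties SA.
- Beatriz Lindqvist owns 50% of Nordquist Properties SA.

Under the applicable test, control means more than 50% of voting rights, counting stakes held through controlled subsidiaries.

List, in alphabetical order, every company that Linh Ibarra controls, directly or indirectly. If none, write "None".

Windward Ltd

Linh holds 72% of Windward, so Linh controls Windward.
No other company's threshold is met.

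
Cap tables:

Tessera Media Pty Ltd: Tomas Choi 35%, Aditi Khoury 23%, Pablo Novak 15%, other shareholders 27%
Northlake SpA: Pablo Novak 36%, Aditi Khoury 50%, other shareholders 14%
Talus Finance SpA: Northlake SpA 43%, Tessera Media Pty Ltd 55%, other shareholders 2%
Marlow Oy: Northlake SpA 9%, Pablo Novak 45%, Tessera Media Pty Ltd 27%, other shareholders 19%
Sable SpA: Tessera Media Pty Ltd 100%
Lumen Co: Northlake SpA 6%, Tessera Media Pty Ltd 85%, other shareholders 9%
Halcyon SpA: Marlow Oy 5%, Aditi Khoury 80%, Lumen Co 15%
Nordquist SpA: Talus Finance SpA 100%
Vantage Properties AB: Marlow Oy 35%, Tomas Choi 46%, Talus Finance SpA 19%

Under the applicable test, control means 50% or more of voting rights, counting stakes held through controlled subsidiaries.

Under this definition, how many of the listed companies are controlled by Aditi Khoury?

2

Aditi holds 50% of Northlake, so Aditi controls Northlake.
Aditi holds 80% of Halcyon, so Aditi controls Halcyon.
No other company's threshold is met.
Aditi controls 2 companies.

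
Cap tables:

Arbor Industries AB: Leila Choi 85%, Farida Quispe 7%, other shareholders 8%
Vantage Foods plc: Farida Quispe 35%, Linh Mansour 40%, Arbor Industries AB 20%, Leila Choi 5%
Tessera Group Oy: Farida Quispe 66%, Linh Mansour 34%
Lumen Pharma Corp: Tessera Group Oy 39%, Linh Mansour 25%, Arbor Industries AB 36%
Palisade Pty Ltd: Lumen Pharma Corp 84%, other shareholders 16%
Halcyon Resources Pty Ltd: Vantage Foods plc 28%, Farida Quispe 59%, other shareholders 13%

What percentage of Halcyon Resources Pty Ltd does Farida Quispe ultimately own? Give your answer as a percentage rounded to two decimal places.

69.19%

Farida reaches Halcyon along 3 paths.
Via Vantage: 35% × 28% = 9.8%.
Via Arbor → Vantage: 7% × 20% × 28% = 0.392%.
Direct stake: 59% = 59%.
Total: 9.8% + 0.392% + 59% = 69.192%.
Rounded: 69.19%.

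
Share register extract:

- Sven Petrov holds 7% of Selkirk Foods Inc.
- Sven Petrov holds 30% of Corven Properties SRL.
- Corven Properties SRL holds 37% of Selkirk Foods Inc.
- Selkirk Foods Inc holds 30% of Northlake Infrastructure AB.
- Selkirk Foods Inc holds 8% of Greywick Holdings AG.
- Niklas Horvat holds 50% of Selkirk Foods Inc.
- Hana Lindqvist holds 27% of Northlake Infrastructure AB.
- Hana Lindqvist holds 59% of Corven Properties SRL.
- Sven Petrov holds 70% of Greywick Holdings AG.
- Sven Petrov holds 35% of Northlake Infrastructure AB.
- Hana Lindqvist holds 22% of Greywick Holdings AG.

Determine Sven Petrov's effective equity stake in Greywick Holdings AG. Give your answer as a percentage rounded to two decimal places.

Sven reaches Greywick along 3 paths.
Direct stake: 70% = 70%.
Via Corven → Selkirk: 30% × 37% × 8% = 0.888%.
Via Selkirk: 7% × 8% = 0.56%.
Total: 70% + 0.888% + 0.56% = 71.448%.
Rounded: 71.45%.

71.45%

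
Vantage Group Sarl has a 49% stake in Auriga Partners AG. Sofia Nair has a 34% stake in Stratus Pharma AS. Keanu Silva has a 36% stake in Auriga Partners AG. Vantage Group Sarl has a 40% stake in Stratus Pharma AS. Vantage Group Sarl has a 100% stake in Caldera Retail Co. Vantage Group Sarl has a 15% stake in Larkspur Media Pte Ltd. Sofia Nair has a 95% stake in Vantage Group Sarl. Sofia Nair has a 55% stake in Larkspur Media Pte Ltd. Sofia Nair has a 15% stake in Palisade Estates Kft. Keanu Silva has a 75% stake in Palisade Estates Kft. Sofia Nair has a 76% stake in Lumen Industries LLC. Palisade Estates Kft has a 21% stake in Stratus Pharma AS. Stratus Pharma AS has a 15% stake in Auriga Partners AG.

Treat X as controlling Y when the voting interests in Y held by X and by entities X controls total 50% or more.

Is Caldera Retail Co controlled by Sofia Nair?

Yes

Sofia holds 95% of Vantage, so Sofia controls Vantage.
Vantage holds 100% of Caldera, so Sofia controls Caldera.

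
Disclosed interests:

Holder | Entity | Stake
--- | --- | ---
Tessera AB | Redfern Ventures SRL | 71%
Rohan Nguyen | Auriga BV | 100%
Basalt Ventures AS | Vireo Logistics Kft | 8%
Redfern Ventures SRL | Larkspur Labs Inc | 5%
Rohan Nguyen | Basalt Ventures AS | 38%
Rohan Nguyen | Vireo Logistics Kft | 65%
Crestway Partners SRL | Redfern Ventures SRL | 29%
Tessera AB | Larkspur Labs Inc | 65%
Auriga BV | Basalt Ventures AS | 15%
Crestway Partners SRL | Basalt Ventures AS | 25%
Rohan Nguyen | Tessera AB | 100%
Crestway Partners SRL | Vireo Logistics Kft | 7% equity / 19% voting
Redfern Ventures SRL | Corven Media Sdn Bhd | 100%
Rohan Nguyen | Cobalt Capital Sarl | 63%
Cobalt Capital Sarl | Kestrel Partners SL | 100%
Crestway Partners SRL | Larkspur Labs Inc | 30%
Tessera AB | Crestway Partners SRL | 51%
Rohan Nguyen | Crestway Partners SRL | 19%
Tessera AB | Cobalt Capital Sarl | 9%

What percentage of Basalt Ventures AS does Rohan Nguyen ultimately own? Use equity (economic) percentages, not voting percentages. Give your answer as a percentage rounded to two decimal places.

70.50%

Rohan reaches Basalt along 4 paths.
Direct stake: 38% = 38%.
Via Auriga: 100% × 15% = 15%.
Via Crestway: 19% × 25% = 4.75%.
Via Tessera → Crestway: 100% × 51% × 25% = 12.75%.
Total: 38% + 15% + 4.75% + 12.75% = 70.5%.
Rounded: 70.50%.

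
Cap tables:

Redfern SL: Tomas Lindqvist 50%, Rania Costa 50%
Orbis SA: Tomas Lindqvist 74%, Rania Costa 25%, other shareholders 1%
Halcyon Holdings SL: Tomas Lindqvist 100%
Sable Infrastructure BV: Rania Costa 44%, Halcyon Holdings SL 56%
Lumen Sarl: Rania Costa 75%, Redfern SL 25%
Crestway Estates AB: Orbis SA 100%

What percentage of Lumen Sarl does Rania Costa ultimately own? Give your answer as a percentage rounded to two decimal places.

Rania reaches Lumen along 2 paths.
Direct stake: 75% = 75%.
Via Redfern: 50% × 25% = 12.5%.
Total: 75% + 12.5% = 87.5%.
Rounded: 87.50%.

87.50%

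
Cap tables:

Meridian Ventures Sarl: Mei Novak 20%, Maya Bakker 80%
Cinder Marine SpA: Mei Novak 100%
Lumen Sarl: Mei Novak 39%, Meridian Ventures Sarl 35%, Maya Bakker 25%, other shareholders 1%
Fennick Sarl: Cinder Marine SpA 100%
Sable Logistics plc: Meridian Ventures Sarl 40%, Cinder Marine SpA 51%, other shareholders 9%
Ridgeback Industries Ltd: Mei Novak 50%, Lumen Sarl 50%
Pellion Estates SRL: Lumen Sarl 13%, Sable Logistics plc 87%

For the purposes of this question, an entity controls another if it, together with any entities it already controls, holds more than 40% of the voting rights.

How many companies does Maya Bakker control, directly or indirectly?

Maya holds 80% of Meridian, so Maya controls Meridian.
Meridian and Maya together hold 35% + 25% = 60% of Lumen, so Maya controls Lumen.
Lumen holds 50% of Ridgeback, so Maya controls Ridgeback.
No other company's threshold is met.
Maya controls 3 companies.

3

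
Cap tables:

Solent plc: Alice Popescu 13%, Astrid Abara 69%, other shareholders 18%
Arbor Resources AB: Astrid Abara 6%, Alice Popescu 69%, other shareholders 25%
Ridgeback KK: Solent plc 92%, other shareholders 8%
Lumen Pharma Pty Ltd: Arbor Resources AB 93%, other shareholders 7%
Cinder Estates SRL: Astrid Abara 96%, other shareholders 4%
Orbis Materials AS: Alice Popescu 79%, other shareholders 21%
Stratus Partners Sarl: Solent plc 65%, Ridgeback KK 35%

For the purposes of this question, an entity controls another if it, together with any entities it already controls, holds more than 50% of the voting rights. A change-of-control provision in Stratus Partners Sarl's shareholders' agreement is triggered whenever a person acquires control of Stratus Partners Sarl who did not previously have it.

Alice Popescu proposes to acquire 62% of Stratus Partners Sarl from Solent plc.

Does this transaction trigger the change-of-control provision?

Yes

The purchase adds only to Alice's holdings (Solent's stake shrinks), so Alice is the only person who could newly come to control Stratus.
Alice holds 69% of Arbor, so Alice controls Arbor.
Arbor holds 93% of Lumen, so Alice controls Lumen.
Alice holds 79% of Orbis, so Alice controls Orbis.
Neither Alice nor any entity Alice controls holds any voting interest in Stratus.
So before the transaction, Alice does not control Stratus.
After the purchase, Alice holds 62% of Stratus directly, and Solent's stake falls to 3%.
Alice holds 62% of Stratus, so Alice controls Stratus.
Alice did not control Stratus before and does after, so the clause is triggered.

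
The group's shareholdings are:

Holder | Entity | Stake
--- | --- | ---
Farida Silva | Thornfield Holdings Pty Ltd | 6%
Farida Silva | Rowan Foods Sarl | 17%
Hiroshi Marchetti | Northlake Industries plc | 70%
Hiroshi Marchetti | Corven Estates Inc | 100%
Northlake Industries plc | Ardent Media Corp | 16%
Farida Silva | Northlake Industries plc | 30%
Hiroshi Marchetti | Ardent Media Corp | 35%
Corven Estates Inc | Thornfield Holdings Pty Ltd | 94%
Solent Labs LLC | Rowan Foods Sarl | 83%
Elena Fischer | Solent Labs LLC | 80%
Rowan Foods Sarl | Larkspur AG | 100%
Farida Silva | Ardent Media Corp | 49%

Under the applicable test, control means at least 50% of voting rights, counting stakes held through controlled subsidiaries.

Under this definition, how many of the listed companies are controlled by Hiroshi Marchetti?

4

Hiroshi holds 70% of Northlake, so Hiroshi controls Northlake.
Hiroshi holds 100% of Corven, so Hiroshi controls Corven.
Northlake and Hiroshi together hold 16% + 35% = 51% of Ardent, so Hiroshi controls Ardent.
Corven holds 94% of Thornfield, so Hiroshi controls Thornfield.
No other company's threshold is met.
Hiroshi controls 4 companies.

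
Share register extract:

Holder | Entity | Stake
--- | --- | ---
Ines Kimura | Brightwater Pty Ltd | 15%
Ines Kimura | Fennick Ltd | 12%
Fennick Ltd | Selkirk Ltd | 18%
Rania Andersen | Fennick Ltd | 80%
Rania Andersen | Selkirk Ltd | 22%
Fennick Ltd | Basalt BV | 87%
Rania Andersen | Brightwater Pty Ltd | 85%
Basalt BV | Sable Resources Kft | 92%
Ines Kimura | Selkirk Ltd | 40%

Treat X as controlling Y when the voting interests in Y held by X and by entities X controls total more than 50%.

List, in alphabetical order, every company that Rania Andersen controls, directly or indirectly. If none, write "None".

Basalt BV, Brightwater Pty Ltd, Fennick Ltd, Sable Resources Kft

Rania holds 85% of Brightwater, so Rania controls Brightwater.
Rania holds 80% of Fennick, so Rania controls Fennick.
Fennick holds 87% of Basalt, so Rania controls Basalt.
Basalt holds 92% of Sable, so Rania controls Sable.
No other company's threshold is met.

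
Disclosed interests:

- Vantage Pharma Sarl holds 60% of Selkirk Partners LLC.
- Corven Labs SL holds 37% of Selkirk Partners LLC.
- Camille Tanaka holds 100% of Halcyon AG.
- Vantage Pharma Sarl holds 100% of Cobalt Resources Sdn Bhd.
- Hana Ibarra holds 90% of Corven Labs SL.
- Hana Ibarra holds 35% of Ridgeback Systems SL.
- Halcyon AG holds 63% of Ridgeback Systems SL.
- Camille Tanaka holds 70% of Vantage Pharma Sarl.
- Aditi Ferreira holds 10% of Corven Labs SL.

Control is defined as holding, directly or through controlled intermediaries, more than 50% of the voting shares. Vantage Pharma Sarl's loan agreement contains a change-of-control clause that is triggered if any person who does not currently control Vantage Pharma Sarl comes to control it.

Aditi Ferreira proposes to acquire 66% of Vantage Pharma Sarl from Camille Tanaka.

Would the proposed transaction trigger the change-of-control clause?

The purchase adds only to Aditi's holdings (Camille's stake shrinks), so Aditi is the only person who could newly come to control Vantage.
Aditi's largest direct stake is 10% in Corven, which does not meet the threshold, so Aditi controls no company.
Neither Aditi nor any entity Aditi controls holds any voting interest in Vantage.
So before the transaction, Aditi does not control Vantage.
After the purchase, Aditi holds 66% of Vantage directly, and Camille's stake falls to 4%.
Aditi holds 66% of Vantage, so Aditi controls Vantage.
Aditi did not control Vantage before and does after, so the clause is triggered.

Yes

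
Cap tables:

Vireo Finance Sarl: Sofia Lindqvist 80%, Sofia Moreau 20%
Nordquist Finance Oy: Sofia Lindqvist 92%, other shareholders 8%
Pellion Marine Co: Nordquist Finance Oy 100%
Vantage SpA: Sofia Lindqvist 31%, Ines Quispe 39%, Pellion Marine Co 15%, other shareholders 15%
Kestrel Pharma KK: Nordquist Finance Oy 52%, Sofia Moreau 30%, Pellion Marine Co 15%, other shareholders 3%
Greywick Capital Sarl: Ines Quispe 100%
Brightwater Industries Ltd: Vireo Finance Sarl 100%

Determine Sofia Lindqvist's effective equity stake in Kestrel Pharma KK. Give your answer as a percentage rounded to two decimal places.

Sofia Lindqvist reaches Kestrel along 2 paths.
Via Nordquist: 92% × 52% = 47.84%.
Via Nordquist → Pellion: 92% × 100% × 15% = 13.8%.
Total: 47.84% + 13.8% = 61.64%.

61.64%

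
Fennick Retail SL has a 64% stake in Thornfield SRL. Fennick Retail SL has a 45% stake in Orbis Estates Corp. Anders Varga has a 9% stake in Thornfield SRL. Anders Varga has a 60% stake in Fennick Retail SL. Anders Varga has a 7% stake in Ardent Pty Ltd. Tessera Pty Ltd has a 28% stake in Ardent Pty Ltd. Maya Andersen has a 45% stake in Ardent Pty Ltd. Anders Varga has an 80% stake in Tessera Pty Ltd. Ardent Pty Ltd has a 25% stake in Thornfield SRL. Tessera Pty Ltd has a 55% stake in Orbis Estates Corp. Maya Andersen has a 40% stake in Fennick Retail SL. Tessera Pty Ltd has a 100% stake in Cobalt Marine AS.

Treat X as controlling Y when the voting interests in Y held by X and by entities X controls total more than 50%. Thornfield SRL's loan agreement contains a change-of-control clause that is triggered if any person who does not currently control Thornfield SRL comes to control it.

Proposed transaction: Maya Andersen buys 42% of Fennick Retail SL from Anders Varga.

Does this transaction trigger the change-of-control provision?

Yes

The purchase adds only to Maya's holdings (Anders's stake shrinks), so Maya is the only person who could newly come to control Thornfield.
Maya's largest direct stake is 45% in Ardent, which does not meet the threshold, so Maya controls no company.
Neither Maya nor any entity Maya controls holds any voting interest in Thornfield.
So before the transaction, Maya does not control Thornfield.
After the purchase, Maya's direct stake in Fennick rises to 40% + 42% = 82%, and Anders's stake falls to 18%.
Maya holds 82% of Fennick, so Maya controls Fennick.
Fennick holds 64% of Thornfield, so Maya controls Thornfield.
Maya did not control Thornfield before and does after, so the clause is triggered.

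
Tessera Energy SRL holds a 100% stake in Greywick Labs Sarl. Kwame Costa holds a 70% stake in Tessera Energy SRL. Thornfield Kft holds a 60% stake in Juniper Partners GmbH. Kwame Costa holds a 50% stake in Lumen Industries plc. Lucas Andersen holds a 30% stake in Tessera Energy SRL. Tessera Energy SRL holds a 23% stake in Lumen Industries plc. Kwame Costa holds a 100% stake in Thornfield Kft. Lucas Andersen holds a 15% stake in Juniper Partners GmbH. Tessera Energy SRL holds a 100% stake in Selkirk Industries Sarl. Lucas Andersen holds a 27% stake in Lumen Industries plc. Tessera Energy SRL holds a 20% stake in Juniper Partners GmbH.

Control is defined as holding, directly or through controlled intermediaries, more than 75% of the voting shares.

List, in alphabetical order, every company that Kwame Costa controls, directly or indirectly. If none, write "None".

Thornfield Kft

Kwame holds 100% of Thornfield, so Kwame controls Thornfield.
No other company's threshold is met.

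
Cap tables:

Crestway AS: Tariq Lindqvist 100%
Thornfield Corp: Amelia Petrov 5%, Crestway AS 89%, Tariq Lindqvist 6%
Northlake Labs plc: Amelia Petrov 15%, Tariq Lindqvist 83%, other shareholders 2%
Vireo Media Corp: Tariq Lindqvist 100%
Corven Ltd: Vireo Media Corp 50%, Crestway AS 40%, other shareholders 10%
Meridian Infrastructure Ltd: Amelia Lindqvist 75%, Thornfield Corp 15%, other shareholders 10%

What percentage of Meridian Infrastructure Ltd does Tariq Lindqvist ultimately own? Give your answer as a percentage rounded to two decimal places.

Tariq reaches Meridian along 2 paths.
Via Crestway → Thornfield: 100% × 89% × 15% = 13.35%.
Via Thornfield: 6% × 15% = 0.9%.
Total: 13.35% + 0.9% = 14.25%.

14.25%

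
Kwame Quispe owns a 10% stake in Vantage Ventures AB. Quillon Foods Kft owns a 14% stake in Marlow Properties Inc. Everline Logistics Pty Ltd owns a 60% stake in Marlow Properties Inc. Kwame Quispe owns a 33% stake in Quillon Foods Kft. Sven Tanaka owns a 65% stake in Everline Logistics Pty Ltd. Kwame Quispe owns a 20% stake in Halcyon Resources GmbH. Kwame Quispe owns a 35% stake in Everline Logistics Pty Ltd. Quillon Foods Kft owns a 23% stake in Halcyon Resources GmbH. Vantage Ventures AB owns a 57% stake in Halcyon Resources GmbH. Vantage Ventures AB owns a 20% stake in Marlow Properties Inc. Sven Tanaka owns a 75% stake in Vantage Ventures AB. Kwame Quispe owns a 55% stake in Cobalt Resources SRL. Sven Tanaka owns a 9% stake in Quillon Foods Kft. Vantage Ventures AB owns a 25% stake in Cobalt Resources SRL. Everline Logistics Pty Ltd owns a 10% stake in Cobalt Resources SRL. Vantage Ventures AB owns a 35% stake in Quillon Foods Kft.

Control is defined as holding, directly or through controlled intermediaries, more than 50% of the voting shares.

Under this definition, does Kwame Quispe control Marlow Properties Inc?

No

Kwame holds 55% of Cobalt, so Kwame controls Cobalt.
Neither Kwame nor any entity Kwame controls holds any voting interest in Marlow.
So Kwame does not control Marlow.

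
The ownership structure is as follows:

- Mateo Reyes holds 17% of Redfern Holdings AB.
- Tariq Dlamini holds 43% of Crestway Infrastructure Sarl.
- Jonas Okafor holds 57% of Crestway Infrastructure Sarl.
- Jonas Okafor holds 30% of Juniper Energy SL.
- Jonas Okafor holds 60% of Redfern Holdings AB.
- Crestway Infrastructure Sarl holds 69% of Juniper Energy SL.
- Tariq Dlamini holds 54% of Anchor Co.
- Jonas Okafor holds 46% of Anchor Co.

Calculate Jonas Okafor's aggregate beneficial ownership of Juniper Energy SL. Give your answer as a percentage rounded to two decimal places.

Jonas reaches Juniper along 2 paths.
Direct stake: 30% = 30%.
Via Crestway: 57% × 69% = 39.33%.
Total: 30% + 39.33% = 69.33%.

69.33%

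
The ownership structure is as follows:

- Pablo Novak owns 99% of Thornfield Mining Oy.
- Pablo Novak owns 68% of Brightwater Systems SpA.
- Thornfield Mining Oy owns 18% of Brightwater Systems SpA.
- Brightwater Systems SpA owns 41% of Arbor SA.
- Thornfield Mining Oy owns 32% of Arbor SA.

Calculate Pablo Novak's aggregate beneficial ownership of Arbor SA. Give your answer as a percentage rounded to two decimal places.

Pablo reaches Arbor along 3 paths.
Via Thornfield: 99% × 32% = 31.68%.
Via Thornfield → Brightwater: 99% × 18% × 41% = 7.3062%.
Via Brightwater: 68% × 41% = 27.88%.
Total: 31.68% + 7.3062% + 27.88% = 66.8662%.
Rounded: 66.87%.

66.87%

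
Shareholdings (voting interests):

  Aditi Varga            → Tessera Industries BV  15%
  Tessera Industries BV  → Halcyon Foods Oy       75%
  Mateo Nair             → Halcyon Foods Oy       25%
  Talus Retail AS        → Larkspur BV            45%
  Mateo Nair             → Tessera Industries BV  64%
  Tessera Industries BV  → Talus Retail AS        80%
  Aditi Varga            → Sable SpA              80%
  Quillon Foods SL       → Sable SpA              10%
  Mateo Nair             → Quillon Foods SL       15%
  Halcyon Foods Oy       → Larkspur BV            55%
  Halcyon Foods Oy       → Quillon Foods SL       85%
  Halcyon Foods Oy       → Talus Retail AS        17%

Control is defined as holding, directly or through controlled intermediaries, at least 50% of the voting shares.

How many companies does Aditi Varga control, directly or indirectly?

Aditi holds 80% of Sable, so Aditi controls Sable.
No other company's threshold is met.
Aditi controls 1 company.

1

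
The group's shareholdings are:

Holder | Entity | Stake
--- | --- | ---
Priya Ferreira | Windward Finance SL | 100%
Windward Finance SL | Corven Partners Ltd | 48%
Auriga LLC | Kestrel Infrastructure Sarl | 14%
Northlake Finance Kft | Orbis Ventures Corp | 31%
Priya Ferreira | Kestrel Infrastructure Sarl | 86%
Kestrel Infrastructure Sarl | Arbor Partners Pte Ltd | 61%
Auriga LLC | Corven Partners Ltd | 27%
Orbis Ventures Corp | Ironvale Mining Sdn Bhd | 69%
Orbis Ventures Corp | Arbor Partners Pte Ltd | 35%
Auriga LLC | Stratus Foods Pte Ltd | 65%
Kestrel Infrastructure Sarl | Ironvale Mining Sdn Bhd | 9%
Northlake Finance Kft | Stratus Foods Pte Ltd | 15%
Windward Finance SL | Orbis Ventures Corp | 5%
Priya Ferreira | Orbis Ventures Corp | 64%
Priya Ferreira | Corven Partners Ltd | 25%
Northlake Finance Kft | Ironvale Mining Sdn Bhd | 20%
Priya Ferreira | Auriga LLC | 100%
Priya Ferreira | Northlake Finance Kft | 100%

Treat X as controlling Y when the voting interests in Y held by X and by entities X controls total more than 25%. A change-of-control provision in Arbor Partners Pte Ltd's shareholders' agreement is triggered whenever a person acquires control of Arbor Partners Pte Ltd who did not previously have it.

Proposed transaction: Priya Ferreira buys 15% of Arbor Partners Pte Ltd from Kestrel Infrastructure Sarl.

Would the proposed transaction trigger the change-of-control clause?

No

The purchase adds only to Priya's holdings (Kestrel's stake shrinks), so Priya is the only person who could newly come to control Arbor.
Priya holds 100% of Windward, so Priya controls Windward.
Priya holds 100% of Northlake, so Priya controls Northlake.
Northlake and Priya and Windward together hold 31% + 64% + 5% = 100% of Orbis, so Priya controls Orbis.
Priya holds 100% of Auriga, so Priya controls Auriga.
Priya and Auriga together hold 86% + 14% = 100% of Kestrel, so Priya controls Kestrel.
Orbis and Kestrel together hold 35% + 61% = 96% of Arbor, so Priya controls Arbor.
So Priya already controls Arbor before the transaction.
After the purchase, Priya holds 15% of Arbor directly, and Kestrel's stake falls to 46%.
Priya controlled Arbor already, so this is not a new person acquiring control; every other person's position is unchanged or reduced.
No new person acquires control, so the clause is not triggered.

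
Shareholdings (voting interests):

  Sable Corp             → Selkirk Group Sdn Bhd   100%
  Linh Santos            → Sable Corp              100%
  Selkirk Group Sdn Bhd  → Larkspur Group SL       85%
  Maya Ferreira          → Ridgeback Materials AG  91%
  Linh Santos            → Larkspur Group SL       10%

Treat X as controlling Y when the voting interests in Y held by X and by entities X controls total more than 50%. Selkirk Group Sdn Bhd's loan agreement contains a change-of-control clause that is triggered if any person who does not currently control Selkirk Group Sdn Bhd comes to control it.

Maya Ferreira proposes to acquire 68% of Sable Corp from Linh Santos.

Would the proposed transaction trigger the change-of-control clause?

The purchase adds only to Maya's holdings (Linh's stake shrinks), so Maya is the only person who could newly come to control Selkirk.
Maya holds 91% of Ridgeback, so Maya controls Ridgeback.
Neither Maya nor any entity Maya controls holds any voting interest in Selkirk.
So before the transaction, Maya does not control Selkirk.
After the purchase, Maya holds 68% of Sable directly, and Linh's stake falls to 32%.
Maya holds 68% of Sable, so Maya controls Sable.
Sable holds 100% of Selkirk, so Maya controls Selkirk.
Maya did not control Selkirk before and does after, so the clause is triggered.

Yes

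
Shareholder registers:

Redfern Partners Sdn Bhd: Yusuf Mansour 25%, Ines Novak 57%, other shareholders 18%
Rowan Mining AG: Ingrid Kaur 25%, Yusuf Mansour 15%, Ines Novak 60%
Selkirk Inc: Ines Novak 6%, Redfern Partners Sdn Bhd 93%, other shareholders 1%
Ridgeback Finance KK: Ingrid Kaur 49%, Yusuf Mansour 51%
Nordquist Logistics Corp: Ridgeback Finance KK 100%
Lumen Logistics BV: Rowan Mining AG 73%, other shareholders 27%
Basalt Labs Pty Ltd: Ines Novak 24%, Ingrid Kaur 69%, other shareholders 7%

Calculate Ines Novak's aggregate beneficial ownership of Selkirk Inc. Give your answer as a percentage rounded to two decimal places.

Ines reaches Selkirk along 2 paths.
Direct stake: 6% = 6%.
Via Redfern: 57% × 93% = 53.01%.
Total: 6% + 53.01% = 59.01%.

59.01%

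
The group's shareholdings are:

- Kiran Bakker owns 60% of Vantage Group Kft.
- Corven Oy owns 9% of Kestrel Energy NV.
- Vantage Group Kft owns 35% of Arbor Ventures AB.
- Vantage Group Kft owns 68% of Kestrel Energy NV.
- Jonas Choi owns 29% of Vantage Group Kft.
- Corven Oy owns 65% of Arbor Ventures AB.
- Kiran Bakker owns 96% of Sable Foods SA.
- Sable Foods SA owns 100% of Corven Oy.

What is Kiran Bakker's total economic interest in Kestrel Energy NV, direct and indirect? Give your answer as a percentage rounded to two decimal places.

Kiran reaches Kestrel along 2 paths.
Via Sable → Corven: 96% × 100% × 9% = 8.64%.
Via Vantage: 60% × 68% = 40.8%.
Total: 8.64% + 40.8% = 49.44%.

49.44%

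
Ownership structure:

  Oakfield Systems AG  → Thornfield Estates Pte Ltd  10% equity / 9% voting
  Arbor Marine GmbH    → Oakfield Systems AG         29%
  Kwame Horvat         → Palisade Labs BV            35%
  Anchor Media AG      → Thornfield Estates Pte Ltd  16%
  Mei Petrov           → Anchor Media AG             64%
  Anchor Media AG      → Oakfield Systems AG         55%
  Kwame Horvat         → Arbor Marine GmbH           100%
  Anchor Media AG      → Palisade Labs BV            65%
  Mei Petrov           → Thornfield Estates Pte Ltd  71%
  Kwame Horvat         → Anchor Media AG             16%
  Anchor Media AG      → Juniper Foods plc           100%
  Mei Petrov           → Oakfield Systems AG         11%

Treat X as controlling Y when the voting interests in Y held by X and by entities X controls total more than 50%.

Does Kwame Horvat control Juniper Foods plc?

Kwame holds 100% of Arbor, so Kwame controls Arbor.
Neither Kwame nor any entity Kwame controls holds any voting interest in Juniper.
So Kwame does not control Juniper.

No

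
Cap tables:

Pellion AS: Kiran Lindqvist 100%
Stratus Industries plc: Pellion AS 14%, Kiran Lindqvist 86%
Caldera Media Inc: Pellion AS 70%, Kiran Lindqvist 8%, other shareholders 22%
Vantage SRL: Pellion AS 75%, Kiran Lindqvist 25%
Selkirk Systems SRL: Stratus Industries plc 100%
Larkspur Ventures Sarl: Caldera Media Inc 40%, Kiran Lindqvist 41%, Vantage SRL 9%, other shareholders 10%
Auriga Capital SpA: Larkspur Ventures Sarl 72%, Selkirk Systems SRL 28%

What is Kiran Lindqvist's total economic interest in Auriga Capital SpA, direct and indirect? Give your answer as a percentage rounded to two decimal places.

86.46%

Kiran reaches Auriga along 7 paths.
Via Pellion → Caldera → Larkspur: 100% × 70% × 40% × 72% = 20.16%.
Via Caldera → Larkspur: 8% × 40% × 72% = 2.304%.
Via Larkspur: 41% × 72% = 29.52%.
Via Pellion → Vantage → Larkspur: 100% × 75% × 9% × 72% = 4.86%.
Via Vantage → Larkspur: 25% × 9% × 72% = 1.62%.
Via Pellion → Stratus → Selkirk: 100% × 14% × 100% × 28% = 3.92%.
Via Stratus → Selkirk: 86% × 100% × 28% = 24.08%.
Total: 20.16% + 2.304% + 29.52% + 4.86% + 1.62% + 3.92% + 24.08% = 86.464%.
Rounded: 86.46%.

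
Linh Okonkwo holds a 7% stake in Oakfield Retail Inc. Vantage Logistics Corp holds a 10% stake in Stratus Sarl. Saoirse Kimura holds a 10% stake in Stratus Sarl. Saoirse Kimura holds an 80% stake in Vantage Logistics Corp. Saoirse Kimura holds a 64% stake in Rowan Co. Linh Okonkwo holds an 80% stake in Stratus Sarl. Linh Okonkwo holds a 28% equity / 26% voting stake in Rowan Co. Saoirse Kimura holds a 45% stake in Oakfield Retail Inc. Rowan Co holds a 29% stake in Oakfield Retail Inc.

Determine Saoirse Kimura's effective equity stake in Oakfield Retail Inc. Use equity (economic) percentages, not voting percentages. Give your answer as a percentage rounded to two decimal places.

Saoirse reaches Oakfield along 2 paths.
Via Rowan: 64% × 29% = 18.56%.
Direct stake: 45% = 45%.
Total: 18.56% + 45% = 63.56%.

63.56%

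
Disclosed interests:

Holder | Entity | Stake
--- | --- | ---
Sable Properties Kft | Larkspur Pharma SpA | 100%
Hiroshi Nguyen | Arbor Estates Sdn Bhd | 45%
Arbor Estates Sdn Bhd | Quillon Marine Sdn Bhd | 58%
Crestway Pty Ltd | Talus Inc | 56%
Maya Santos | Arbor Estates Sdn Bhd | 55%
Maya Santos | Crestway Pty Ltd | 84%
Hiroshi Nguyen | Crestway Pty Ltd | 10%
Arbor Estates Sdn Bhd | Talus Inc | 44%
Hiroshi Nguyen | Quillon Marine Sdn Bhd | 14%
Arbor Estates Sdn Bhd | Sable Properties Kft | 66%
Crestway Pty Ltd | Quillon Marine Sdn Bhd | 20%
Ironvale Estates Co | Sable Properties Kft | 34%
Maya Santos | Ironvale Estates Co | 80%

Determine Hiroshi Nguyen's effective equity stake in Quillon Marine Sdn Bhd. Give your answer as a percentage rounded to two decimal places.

42.10%

Hiroshi reaches Quillon along 3 paths.
Via Crestway: 10% × 20% = 2%.
Via Arbor: 45% × 58% = 26.1%.
Direct stake: 14% = 14%.
Total: 2% + 26.1% + 14% = 42.1%.
Rounded: 42.10%.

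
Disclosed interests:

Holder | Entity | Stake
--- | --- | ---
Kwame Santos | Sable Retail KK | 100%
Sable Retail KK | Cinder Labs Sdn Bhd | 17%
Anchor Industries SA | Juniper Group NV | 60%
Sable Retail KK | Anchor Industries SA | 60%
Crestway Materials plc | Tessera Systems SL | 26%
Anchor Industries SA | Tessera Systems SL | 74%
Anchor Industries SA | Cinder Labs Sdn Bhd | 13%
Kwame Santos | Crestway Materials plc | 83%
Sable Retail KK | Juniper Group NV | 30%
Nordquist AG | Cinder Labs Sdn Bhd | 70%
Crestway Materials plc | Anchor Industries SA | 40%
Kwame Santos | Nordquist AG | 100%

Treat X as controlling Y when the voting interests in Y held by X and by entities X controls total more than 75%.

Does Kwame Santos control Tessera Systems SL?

Kwame holds 83% of Crestway, so Kwame controls Crestway.
Kwame holds 100% of Sable, so Kwame controls Sable.
Crestway and Sable together hold 40% + 60% = 100% of Anchor, so Kwame controls Anchor.
Anchor and Crestway together hold 74% + 26% = 100% of Tessera, so Kwame controls Tessera.

Yes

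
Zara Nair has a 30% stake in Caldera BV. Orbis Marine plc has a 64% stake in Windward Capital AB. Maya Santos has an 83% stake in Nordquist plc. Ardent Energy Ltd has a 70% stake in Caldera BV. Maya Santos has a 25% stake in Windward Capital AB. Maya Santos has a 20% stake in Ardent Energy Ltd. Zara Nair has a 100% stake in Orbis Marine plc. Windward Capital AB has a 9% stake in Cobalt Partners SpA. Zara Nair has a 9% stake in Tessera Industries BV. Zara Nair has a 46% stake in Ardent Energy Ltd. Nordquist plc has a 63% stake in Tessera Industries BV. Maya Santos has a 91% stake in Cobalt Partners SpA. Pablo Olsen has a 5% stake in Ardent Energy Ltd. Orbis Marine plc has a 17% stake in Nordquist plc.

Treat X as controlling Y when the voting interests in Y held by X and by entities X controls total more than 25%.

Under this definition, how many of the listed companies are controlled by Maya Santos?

Maya holds 83% of Nordquist, so Maya controls Nordquist.
Nordquist holds 63% of Tessera, so Maya controls Tessera.
Maya holds 91% of Cobalt, so Maya controls Cobalt.
No other company's threshold is met.
Maya controls 3 companies.

3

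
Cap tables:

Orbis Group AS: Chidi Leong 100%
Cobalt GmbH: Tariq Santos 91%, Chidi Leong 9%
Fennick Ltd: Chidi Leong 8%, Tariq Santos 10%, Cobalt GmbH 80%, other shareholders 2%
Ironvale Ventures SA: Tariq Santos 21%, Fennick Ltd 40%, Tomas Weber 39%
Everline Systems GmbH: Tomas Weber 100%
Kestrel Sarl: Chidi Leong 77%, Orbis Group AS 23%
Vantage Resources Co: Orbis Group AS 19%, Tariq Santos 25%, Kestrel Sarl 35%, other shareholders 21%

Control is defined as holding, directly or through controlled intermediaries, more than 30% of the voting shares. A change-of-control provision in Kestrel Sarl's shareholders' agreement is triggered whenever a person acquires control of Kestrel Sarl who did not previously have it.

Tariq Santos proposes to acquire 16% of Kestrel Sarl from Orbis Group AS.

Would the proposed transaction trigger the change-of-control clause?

The purchase adds only to Tariq's holdings (Orbis's stake shrinks), so Tariq is the only person who could newly come to control Kestrel.
Tariq holds 91% of Cobalt, so Tariq controls Cobalt.
Tariq and Cobalt together hold 10% + 80% = 90% of Fennick, so Tariq controls Fennick.
Tariq and Fennick together hold 21% + 40% = 61% of Ironvale, so Tariq controls Ironvale.
Neither Tariq nor any entity Tariq controls holds any voting interest in Kestrel.
So before the transaction, Tariq does not control Kestrel.
After the purchase, Tariq holds 16% of Kestrel directly, and Orbis's stake falls to 7%.
After the transaction, Tariq's side holds 16% of Kestrel, not > 30%, so Tariq still does not control Kestrel.
No new person acquires control, so the clause is not triggered.

No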